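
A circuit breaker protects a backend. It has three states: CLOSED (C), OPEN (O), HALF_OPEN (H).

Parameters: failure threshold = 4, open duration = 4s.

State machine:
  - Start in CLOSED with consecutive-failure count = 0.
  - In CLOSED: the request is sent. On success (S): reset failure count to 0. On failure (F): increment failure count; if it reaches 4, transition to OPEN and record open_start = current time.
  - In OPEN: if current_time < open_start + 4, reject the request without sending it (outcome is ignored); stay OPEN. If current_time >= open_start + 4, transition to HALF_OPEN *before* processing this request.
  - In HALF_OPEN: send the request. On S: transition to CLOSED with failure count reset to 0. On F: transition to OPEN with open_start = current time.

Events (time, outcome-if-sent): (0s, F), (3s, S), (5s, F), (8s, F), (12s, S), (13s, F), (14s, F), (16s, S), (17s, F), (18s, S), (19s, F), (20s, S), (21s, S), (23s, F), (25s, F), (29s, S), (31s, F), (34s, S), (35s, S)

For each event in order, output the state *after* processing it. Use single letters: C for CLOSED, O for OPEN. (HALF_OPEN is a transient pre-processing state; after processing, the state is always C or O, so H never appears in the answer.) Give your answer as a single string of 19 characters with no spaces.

State after each event:
  event#1 t=0s outcome=F: state=CLOSED
  event#2 t=3s outcome=S: state=CLOSED
  event#3 t=5s outcome=F: state=CLOSED
  event#4 t=8s outcome=F: state=CLOSED
  event#5 t=12s outcome=S: state=CLOSED
  event#6 t=13s outcome=F: state=CLOSED
  event#7 t=14s outcome=F: state=CLOSED
  event#8 t=16s outcome=S: state=CLOSED
  event#9 t=17s outcome=F: state=CLOSED
  event#10 t=18s outcome=S: state=CLOSED
  event#11 t=19s outcome=F: state=CLOSED
  event#12 t=20s outcome=S: state=CLOSED
  event#13 t=21s outcome=S: state=CLOSED
  event#14 t=23s outcome=F: state=CLOSED
  event#15 t=25s outcome=F: state=CLOSED
  event#16 t=29s outcome=S: state=CLOSED
  event#17 t=31s outcome=F: state=CLOSED
  event#18 t=34s outcome=S: state=CLOSED
  event#19 t=35s outcome=S: state=CLOSED

Answer: CCCCCCCCCCCCCCCCCCC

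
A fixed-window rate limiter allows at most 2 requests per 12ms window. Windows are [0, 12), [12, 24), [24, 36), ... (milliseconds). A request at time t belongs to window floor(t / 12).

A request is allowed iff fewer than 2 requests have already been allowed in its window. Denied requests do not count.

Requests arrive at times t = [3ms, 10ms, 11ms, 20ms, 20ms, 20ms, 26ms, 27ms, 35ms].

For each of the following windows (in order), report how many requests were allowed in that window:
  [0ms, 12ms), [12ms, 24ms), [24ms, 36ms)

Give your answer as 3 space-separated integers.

Answer: 2 2 2

Derivation:
Processing requests:
  req#1 t=3ms (window 0): ALLOW
  req#2 t=10ms (window 0): ALLOW
  req#3 t=11ms (window 0): DENY
  req#4 t=20ms (window 1): ALLOW
  req#5 t=20ms (window 1): ALLOW
  req#6 t=20ms (window 1): DENY
  req#7 t=26ms (window 2): ALLOW
  req#8 t=27ms (window 2): ALLOW
  req#9 t=35ms (window 2): DENY

Allowed counts by window: 2 2 2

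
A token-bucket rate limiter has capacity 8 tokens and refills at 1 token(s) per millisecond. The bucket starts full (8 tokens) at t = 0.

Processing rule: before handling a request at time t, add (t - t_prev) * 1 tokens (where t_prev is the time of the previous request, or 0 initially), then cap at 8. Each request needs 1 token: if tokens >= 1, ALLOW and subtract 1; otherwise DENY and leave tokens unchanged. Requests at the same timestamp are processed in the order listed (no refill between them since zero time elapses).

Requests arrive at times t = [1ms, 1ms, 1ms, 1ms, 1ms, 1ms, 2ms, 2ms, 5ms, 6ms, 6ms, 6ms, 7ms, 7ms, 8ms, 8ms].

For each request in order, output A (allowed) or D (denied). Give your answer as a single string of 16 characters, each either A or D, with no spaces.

Answer: AAAAAAAAAAAAAAAD

Derivation:
Simulating step by step:
  req#1 t=1ms: ALLOW
  req#2 t=1ms: ALLOW
  req#3 t=1ms: ALLOW
  req#4 t=1ms: ALLOW
  req#5 t=1ms: ALLOW
  req#6 t=1ms: ALLOW
  req#7 t=2ms: ALLOW
  req#8 t=2ms: ALLOW
  req#9 t=5ms: ALLOW
  req#10 t=6ms: ALLOW
  req#11 t=6ms: ALLOW
  req#12 t=6ms: ALLOW
  req#13 t=7ms: ALLOW
  req#14 t=7ms: ALLOW
  req#15 t=8ms: ALLOW
  req#16 t=8ms: DENY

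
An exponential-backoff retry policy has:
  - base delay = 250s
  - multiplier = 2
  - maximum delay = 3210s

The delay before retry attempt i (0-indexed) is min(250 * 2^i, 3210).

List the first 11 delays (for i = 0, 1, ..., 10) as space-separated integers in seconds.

Computing each delay:
  i=0: min(250*2^0, 3210) = 250
  i=1: min(250*2^1, 3210) = 500
  i=2: min(250*2^2, 3210) = 1000
  i=3: min(250*2^3, 3210) = 2000
  i=4: min(250*2^4, 3210) = 3210
  i=5: min(250*2^5, 3210) = 3210
  i=6: min(250*2^6, 3210) = 3210
  i=7: min(250*2^7, 3210) = 3210
  i=8: min(250*2^8, 3210) = 3210
  i=9: min(250*2^9, 3210) = 3210
  i=10: min(250*2^10, 3210) = 3210

Answer: 250 500 1000 2000 3210 3210 3210 3210 3210 3210 3210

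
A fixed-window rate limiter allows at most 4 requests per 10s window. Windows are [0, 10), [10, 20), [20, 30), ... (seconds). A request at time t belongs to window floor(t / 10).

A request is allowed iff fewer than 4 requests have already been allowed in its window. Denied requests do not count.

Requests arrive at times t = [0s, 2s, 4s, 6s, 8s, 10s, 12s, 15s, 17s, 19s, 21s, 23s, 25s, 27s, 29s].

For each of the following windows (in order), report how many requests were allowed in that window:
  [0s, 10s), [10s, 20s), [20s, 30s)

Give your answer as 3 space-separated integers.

Processing requests:
  req#1 t=0s (window 0): ALLOW
  req#2 t=2s (window 0): ALLOW
  req#3 t=4s (window 0): ALLOW
  req#4 t=6s (window 0): ALLOW
  req#5 t=8s (window 0): DENY
  req#6 t=10s (window 1): ALLOW
  req#7 t=12s (window 1): ALLOW
  req#8 t=15s (window 1): ALLOW
  req#9 t=17s (window 1): ALLOW
  req#10 t=19s (window 1): DENY
  req#11 t=21s (window 2): ALLOW
  req#12 t=23s (window 2): ALLOW
  req#13 t=25s (window 2): ALLOW
  req#14 t=27s (window 2): ALLOW
  req#15 t=29s (window 2): DENY

Allowed counts by window: 4 4 4

Answer: 4 4 4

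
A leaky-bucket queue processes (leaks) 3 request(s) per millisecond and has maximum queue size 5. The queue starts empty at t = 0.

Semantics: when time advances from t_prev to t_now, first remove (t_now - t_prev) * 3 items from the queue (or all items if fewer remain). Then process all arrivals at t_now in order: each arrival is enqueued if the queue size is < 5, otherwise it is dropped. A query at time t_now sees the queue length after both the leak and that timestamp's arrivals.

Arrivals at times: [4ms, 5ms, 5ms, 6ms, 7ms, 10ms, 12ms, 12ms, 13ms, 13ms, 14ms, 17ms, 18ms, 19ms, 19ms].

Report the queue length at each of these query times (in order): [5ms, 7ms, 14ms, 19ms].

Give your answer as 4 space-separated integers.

Answer: 2 1 1 2

Derivation:
Queue lengths at query times:
  query t=5ms: backlog = 2
  query t=7ms: backlog = 1
  query t=14ms: backlog = 1
  query t=19ms: backlog = 2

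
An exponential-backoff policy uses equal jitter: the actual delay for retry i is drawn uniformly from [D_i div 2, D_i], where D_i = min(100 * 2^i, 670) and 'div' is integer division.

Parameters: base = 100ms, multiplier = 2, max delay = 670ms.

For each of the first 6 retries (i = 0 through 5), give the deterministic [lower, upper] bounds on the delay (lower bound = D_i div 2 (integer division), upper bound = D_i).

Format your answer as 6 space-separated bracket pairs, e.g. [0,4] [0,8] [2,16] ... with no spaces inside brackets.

Computing bounds per retry:
  i=0: D_i=min(100*2^0,670)=100, bounds=[50,100]
  i=1: D_i=min(100*2^1,670)=200, bounds=[100,200]
  i=2: D_i=min(100*2^2,670)=400, bounds=[200,400]
  i=3: D_i=min(100*2^3,670)=670, bounds=[335,670]
  i=4: D_i=min(100*2^4,670)=670, bounds=[335,670]
  i=5: D_i=min(100*2^5,670)=670, bounds=[335,670]

Answer: [50,100] [100,200] [200,400] [335,670] [335,670] [335,670]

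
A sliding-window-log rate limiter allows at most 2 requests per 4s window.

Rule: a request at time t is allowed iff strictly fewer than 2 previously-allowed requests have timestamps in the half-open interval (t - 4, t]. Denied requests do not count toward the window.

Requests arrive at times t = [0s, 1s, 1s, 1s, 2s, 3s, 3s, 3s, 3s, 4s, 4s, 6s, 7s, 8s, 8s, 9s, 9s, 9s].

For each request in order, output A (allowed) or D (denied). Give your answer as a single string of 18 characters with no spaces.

Tracking allowed requests in the window:
  req#1 t=0s: ALLOW
  req#2 t=1s: ALLOW
  req#3 t=1s: DENY
  req#4 t=1s: DENY
  req#5 t=2s: DENY
  req#6 t=3s: DENY
  req#7 t=3s: DENY
  req#8 t=3s: DENY
  req#9 t=3s: DENY
  req#10 t=4s: ALLOW
  req#11 t=4s: DENY
  req#12 t=6s: ALLOW
  req#13 t=7s: DENY
  req#14 t=8s: ALLOW
  req#15 t=8s: DENY
  req#16 t=9s: DENY
  req#17 t=9s: DENY
  req#18 t=9s: DENY

Answer: AADDDDDDDADADADDDD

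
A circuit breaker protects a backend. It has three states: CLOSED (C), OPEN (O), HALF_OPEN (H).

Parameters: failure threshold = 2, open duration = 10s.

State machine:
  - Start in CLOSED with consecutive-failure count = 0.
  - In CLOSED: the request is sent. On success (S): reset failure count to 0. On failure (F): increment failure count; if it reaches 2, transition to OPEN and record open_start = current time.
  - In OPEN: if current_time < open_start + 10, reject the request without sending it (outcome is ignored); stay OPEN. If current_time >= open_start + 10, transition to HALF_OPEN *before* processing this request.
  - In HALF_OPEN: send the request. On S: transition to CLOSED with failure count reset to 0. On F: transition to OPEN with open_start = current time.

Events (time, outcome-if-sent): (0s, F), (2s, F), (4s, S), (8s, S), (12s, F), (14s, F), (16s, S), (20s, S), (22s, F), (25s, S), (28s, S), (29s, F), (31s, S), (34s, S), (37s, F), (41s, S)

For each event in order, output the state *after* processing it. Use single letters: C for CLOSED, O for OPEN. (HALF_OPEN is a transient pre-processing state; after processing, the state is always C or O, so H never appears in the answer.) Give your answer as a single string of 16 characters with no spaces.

Answer: COOOOOOOOOOOOCCC

Derivation:
State after each event:
  event#1 t=0s outcome=F: state=CLOSED
  event#2 t=2s outcome=F: state=OPEN
  event#3 t=4s outcome=S: state=OPEN
  event#4 t=8s outcome=S: state=OPEN
  event#5 t=12s outcome=F: state=OPEN
  event#6 t=14s outcome=F: state=OPEN
  event#7 t=16s outcome=S: state=OPEN
  event#8 t=20s outcome=S: state=OPEN
  event#9 t=22s outcome=F: state=OPEN
  event#10 t=25s outcome=S: state=OPEN
  event#11 t=28s outcome=S: state=OPEN
  event#12 t=29s outcome=F: state=OPEN
  event#13 t=31s outcome=S: state=OPEN
  event#14 t=34s outcome=S: state=CLOSED
  event#15 t=37s outcome=F: state=CLOSED
  event#16 t=41s outcome=S: state=CLOSED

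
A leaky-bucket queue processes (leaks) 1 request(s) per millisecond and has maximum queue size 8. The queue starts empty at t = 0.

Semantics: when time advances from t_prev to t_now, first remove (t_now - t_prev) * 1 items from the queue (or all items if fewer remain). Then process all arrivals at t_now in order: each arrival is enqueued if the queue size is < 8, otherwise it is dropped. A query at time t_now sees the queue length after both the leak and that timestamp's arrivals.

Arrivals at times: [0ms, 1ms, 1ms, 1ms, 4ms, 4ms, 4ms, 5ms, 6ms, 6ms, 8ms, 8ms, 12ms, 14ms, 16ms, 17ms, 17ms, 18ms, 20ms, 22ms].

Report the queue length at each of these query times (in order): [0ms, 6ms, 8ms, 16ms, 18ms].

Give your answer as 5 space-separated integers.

Queue lengths at query times:
  query t=0ms: backlog = 1
  query t=6ms: backlog = 4
  query t=8ms: backlog = 4
  query t=16ms: backlog = 1
  query t=18ms: backlog = 2

Answer: 1 4 4 1 2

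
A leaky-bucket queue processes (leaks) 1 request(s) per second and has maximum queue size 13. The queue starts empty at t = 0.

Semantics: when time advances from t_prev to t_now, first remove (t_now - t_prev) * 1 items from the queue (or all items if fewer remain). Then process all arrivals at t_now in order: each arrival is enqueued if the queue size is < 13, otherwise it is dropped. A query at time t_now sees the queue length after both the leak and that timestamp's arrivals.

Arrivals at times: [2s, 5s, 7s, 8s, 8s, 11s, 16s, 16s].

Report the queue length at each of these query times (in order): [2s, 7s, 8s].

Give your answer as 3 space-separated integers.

Answer: 1 1 2

Derivation:
Queue lengths at query times:
  query t=2s: backlog = 1
  query t=7s: backlog = 1
  query t=8s: backlog = 2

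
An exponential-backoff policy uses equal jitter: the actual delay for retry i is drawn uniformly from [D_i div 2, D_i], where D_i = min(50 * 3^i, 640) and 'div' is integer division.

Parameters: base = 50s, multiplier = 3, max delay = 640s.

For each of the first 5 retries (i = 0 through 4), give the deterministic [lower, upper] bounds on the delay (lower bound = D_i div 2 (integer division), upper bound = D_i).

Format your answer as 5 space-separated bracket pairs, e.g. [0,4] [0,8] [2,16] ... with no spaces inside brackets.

Computing bounds per retry:
  i=0: D_i=min(50*3^0,640)=50, bounds=[25,50]
  i=1: D_i=min(50*3^1,640)=150, bounds=[75,150]
  i=2: D_i=min(50*3^2,640)=450, bounds=[225,450]
  i=3: D_i=min(50*3^3,640)=640, bounds=[320,640]
  i=4: D_i=min(50*3^4,640)=640, bounds=[320,640]

Answer: [25,50] [75,150] [225,450] [320,640] [320,640]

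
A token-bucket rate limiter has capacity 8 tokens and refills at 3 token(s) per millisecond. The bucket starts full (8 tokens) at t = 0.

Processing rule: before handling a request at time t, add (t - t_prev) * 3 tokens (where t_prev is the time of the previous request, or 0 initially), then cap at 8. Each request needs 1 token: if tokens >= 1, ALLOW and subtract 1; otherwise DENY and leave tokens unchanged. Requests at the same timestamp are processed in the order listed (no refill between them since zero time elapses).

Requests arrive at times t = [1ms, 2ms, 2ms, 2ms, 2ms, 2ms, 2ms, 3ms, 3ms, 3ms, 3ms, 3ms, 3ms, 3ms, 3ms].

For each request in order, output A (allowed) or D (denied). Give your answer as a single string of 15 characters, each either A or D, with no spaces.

Answer: AAAAAAAAAAAADDD

Derivation:
Simulating step by step:
  req#1 t=1ms: ALLOW
  req#2 t=2ms: ALLOW
  req#3 t=2ms: ALLOW
  req#4 t=2ms: ALLOW
  req#5 t=2ms: ALLOW
  req#6 t=2ms: ALLOW
  req#7 t=2ms: ALLOW
  req#8 t=3ms: ALLOW
  req#9 t=3ms: ALLOW
  req#10 t=3ms: ALLOW
  req#11 t=3ms: ALLOW
  req#12 t=3ms: ALLOW
  req#13 t=3ms: DENY
  req#14 t=3ms: DENY
  req#15 t=3ms: DENY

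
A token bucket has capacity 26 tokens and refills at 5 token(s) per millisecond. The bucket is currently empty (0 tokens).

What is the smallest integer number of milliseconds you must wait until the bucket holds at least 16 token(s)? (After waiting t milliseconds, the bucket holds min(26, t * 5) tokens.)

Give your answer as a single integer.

Need t * 5 >= 16, so t >= 16/5.
Smallest integer t = ceil(16/5) = 4.

Answer: 4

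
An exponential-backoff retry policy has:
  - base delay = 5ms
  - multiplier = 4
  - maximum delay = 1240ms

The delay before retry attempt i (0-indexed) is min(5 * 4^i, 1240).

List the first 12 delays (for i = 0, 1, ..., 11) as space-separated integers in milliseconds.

Answer: 5 20 80 320 1240 1240 1240 1240 1240 1240 1240 1240

Derivation:
Computing each delay:
  i=0: min(5*4^0, 1240) = 5
  i=1: min(5*4^1, 1240) = 20
  i=2: min(5*4^2, 1240) = 80
  i=3: min(5*4^3, 1240) = 320
  i=4: min(5*4^4, 1240) = 1240
  i=5: min(5*4^5, 1240) = 1240
  i=6: min(5*4^6, 1240) = 1240
  i=7: min(5*4^7, 1240) = 1240
  i=8: min(5*4^8, 1240) = 1240
  i=9: min(5*4^9, 1240) = 1240
  i=10: min(5*4^10, 1240) = 1240
  i=11: min(5*4^11, 1240) = 1240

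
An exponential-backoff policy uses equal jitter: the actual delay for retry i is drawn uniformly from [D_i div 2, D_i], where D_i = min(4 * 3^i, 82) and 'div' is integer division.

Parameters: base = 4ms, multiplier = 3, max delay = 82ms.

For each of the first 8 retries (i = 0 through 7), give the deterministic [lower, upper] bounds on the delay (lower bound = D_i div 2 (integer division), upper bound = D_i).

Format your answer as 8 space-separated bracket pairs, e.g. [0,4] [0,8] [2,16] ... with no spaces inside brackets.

Computing bounds per retry:
  i=0: D_i=min(4*3^0,82)=4, bounds=[2,4]
  i=1: D_i=min(4*3^1,82)=12, bounds=[6,12]
  i=2: D_i=min(4*3^2,82)=36, bounds=[18,36]
  i=3: D_i=min(4*3^3,82)=82, bounds=[41,82]
  i=4: D_i=min(4*3^4,82)=82, bounds=[41,82]
  i=5: D_i=min(4*3^5,82)=82, bounds=[41,82]
  i=6: D_i=min(4*3^6,82)=82, bounds=[41,82]
  i=7: D_i=min(4*3^7,82)=82, bounds=[41,82]

Answer: [2,4] [6,12] [18,36] [41,82] [41,82] [41,82] [41,82] [41,82]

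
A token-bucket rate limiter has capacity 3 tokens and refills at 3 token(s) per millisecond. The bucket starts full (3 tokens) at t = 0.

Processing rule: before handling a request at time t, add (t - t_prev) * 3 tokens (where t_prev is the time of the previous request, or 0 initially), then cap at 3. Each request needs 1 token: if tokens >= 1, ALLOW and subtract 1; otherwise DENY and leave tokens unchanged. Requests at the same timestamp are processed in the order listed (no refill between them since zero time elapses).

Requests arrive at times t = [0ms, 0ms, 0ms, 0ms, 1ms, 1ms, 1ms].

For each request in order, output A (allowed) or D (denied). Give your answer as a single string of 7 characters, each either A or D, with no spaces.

Simulating step by step:
  req#1 t=0ms: ALLOW
  req#2 t=0ms: ALLOW
  req#3 t=0ms: ALLOW
  req#4 t=0ms: DENY
  req#5 t=1ms: ALLOW
  req#6 t=1ms: ALLOW
  req#7 t=1ms: ALLOW

Answer: AAADAAA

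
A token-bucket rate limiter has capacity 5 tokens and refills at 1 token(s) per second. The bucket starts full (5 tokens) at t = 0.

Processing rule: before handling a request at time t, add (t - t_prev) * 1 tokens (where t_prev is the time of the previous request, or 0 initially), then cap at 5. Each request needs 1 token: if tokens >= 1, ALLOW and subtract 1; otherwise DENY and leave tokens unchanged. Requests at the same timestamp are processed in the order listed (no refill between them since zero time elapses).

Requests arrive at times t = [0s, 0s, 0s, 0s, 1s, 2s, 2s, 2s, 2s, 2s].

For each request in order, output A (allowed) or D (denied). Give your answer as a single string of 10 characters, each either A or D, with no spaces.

Answer: AAAAAAADDD

Derivation:
Simulating step by step:
  req#1 t=0s: ALLOW
  req#2 t=0s: ALLOW
  req#3 t=0s: ALLOW
  req#4 t=0s: ALLOW
  req#5 t=1s: ALLOW
  req#6 t=2s: ALLOW
  req#7 t=2s: ALLOW
  req#8 t=2s: DENY
  req#9 t=2s: DENY
  req#10 t=2s: DENY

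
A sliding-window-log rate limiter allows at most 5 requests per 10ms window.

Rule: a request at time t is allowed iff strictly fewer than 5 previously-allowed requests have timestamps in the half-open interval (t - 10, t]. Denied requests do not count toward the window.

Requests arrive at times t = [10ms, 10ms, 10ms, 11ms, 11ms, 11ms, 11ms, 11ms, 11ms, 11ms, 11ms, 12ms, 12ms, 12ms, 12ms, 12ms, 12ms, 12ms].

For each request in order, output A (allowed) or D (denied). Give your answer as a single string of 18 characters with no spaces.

Tracking allowed requests in the window:
  req#1 t=10ms: ALLOW
  req#2 t=10ms: ALLOW
  req#3 t=10ms: ALLOW
  req#4 t=11ms: ALLOW
  req#5 t=11ms: ALLOW
  req#6 t=11ms: DENY
  req#7 t=11ms: DENY
  req#8 t=11ms: DENY
  req#9 t=11ms: DENY
  req#10 t=11ms: DENY
  req#11 t=11ms: DENY
  req#12 t=12ms: DENY
  req#13 t=12ms: DENY
  req#14 t=12ms: DENY
  req#15 t=12ms: DENY
  req#16 t=12ms: DENY
  req#17 t=12ms: DENY
  req#18 t=12ms: DENY

Answer: AAAAADDDDDDDDDDDDD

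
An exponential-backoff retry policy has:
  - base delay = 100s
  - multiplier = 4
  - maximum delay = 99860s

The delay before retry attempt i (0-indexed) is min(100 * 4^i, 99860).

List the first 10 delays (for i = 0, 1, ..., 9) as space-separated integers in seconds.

Computing each delay:
  i=0: min(100*4^0, 99860) = 100
  i=1: min(100*4^1, 99860) = 400
  i=2: min(100*4^2, 99860) = 1600
  i=3: min(100*4^3, 99860) = 6400
  i=4: min(100*4^4, 99860) = 25600
  i=5: min(100*4^5, 99860) = 99860
  i=6: min(100*4^6, 99860) = 99860
  i=7: min(100*4^7, 99860) = 99860
  i=8: min(100*4^8, 99860) = 99860
  i=9: min(100*4^9, 99860) = 99860

Answer: 100 400 1600 6400 25600 99860 99860 99860 99860 99860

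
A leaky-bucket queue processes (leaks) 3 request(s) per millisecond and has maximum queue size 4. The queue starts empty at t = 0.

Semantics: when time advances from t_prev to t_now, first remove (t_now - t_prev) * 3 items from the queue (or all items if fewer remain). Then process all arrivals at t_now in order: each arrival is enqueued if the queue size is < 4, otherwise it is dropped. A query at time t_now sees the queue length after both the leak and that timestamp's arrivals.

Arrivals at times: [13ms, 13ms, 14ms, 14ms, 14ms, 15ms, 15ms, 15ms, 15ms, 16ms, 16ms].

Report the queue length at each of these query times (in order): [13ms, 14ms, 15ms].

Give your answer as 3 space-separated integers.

Queue lengths at query times:
  query t=13ms: backlog = 2
  query t=14ms: backlog = 3
  query t=15ms: backlog = 4

Answer: 2 3 4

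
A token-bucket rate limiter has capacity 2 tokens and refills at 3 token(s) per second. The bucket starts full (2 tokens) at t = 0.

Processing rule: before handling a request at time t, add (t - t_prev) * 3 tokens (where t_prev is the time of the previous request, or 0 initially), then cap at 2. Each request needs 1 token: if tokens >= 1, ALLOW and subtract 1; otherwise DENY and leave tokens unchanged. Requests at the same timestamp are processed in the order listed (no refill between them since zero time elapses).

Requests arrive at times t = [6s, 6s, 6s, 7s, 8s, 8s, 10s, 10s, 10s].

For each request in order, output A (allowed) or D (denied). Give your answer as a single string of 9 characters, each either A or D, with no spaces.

Simulating step by step:
  req#1 t=6s: ALLOW
  req#2 t=6s: ALLOW
  req#3 t=6s: DENY
  req#4 t=7s: ALLOW
  req#5 t=8s: ALLOW
  req#6 t=8s: ALLOW
  req#7 t=10s: ALLOW
  req#8 t=10s: ALLOW
  req#9 t=10s: DENY

Answer: AADAAAAAD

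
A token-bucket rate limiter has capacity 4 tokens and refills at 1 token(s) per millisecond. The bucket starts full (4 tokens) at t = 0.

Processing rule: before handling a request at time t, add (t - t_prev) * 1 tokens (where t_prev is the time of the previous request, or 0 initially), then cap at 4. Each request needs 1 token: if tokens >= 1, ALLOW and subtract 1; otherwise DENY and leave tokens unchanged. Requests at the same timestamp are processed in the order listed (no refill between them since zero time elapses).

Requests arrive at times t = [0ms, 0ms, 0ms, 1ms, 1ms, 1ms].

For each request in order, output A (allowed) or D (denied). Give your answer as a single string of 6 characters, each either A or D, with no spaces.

Simulating step by step:
  req#1 t=0ms: ALLOW
  req#2 t=0ms: ALLOW
  req#3 t=0ms: ALLOW
  req#4 t=1ms: ALLOW
  req#5 t=1ms: ALLOW
  req#6 t=1ms: DENY

Answer: AAAAAD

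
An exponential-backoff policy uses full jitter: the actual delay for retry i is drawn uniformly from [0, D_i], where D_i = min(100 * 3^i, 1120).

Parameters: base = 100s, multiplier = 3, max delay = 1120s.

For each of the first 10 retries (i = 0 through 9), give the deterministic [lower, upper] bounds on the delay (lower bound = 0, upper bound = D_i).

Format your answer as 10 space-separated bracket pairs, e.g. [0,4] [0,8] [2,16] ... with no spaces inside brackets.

Answer: [0,100] [0,300] [0,900] [0,1120] [0,1120] [0,1120] [0,1120] [0,1120] [0,1120] [0,1120]

Derivation:
Computing bounds per retry:
  i=0: D_i=min(100*3^0,1120)=100, bounds=[0,100]
  i=1: D_i=min(100*3^1,1120)=300, bounds=[0,300]
  i=2: D_i=min(100*3^2,1120)=900, bounds=[0,900]
  i=3: D_i=min(100*3^3,1120)=1120, bounds=[0,1120]
  i=4: D_i=min(100*3^4,1120)=1120, bounds=[0,1120]
  i=5: D_i=min(100*3^5,1120)=1120, bounds=[0,1120]
  i=6: D_i=min(100*3^6,1120)=1120, bounds=[0,1120]
  i=7: D_i=min(100*3^7,1120)=1120, bounds=[0,1120]
  i=8: D_i=min(100*3^8,1120)=1120, bounds=[0,1120]
  i=9: D_i=min(100*3^9,1120)=1120, bounds=[0,1120]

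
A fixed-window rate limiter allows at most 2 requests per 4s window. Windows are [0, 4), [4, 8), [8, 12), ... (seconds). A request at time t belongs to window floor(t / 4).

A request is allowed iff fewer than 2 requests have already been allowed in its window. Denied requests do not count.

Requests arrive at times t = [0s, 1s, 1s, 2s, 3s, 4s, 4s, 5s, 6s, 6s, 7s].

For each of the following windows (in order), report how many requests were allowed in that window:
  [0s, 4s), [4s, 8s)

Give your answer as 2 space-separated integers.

Processing requests:
  req#1 t=0s (window 0): ALLOW
  req#2 t=1s (window 0): ALLOW
  req#3 t=1s (window 0): DENY
  req#4 t=2s (window 0): DENY
  req#5 t=3s (window 0): DENY
  req#6 t=4s (window 1): ALLOW
  req#7 t=4s (window 1): ALLOW
  req#8 t=5s (window 1): DENY
  req#9 t=6s (window 1): DENY
  req#10 t=6s (window 1): DENY
  req#11 t=7s (window 1): DENY

Allowed counts by window: 2 2

Answer: 2 2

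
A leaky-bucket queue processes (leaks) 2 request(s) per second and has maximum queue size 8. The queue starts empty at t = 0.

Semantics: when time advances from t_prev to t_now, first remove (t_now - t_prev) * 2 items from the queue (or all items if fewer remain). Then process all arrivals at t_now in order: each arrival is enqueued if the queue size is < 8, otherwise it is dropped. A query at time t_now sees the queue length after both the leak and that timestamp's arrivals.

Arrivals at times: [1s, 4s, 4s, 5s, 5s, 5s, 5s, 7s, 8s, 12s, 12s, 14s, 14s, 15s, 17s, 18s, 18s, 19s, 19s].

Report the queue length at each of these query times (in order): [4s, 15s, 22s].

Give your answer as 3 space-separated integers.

Queue lengths at query times:
  query t=4s: backlog = 2
  query t=15s: backlog = 1
  query t=22s: backlog = 0

Answer: 2 1 0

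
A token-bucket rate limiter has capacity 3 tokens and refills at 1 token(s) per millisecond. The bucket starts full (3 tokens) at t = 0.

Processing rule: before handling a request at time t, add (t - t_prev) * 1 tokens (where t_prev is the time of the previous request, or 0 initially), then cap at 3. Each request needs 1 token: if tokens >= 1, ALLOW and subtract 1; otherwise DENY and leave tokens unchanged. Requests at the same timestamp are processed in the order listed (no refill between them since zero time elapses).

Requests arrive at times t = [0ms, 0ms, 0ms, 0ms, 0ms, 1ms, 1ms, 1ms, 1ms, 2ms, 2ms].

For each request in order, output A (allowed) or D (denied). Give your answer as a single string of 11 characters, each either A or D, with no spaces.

Simulating step by step:
  req#1 t=0ms: ALLOW
  req#2 t=0ms: ALLOW
  req#3 t=0ms: ALLOW
  req#4 t=0ms: DENY
  req#5 t=0ms: DENY
  req#6 t=1ms: ALLOW
  req#7 t=1ms: DENY
  req#8 t=1ms: DENY
  req#9 t=1ms: DENY
  req#10 t=2ms: ALLOW
  req#11 t=2ms: DENY

Answer: AAADDADDDAD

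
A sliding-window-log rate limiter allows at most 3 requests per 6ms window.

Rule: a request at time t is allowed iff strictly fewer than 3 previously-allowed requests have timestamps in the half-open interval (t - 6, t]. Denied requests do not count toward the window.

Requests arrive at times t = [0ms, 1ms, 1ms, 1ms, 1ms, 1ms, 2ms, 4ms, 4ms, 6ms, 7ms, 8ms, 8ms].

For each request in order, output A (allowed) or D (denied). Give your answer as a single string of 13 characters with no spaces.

Answer: AAADDDDDDAAAD

Derivation:
Tracking allowed requests in the window:
  req#1 t=0ms: ALLOW
  req#2 t=1ms: ALLOW
  req#3 t=1ms: ALLOW
  req#4 t=1ms: DENY
  req#5 t=1ms: DENY
  req#6 t=1ms: DENY
  req#7 t=2ms: DENY
  req#8 t=4ms: DENY
  req#9 t=4ms: DENY
  req#10 t=6ms: ALLOW
  req#11 t=7ms: ALLOW
  req#12 t=8ms: ALLOW
  req#13 t=8ms: DENY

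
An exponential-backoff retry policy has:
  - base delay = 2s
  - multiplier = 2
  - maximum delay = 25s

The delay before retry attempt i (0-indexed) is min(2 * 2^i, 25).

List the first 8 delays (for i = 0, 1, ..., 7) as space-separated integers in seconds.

Computing each delay:
  i=0: min(2*2^0, 25) = 2
  i=1: min(2*2^1, 25) = 4
  i=2: min(2*2^2, 25) = 8
  i=3: min(2*2^3, 25) = 16
  i=4: min(2*2^4, 25) = 25
  i=5: min(2*2^5, 25) = 25
  i=6: min(2*2^6, 25) = 25
  i=7: min(2*2^7, 25) = 25

Answer: 2 4 8 16 25 25 25 25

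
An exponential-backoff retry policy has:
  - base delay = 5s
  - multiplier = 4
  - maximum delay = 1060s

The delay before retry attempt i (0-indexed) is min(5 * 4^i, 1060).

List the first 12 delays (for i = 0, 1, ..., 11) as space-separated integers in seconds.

Answer: 5 20 80 320 1060 1060 1060 1060 1060 1060 1060 1060

Derivation:
Computing each delay:
  i=0: min(5*4^0, 1060) = 5
  i=1: min(5*4^1, 1060) = 20
  i=2: min(5*4^2, 1060) = 80
  i=3: min(5*4^3, 1060) = 320
  i=4: min(5*4^4, 1060) = 1060
  i=5: min(5*4^5, 1060) = 1060
  i=6: min(5*4^6, 1060) = 1060
  i=7: min(5*4^7, 1060) = 1060
  i=8: min(5*4^8, 1060) = 1060
  i=9: min(5*4^9, 1060) = 1060
  i=10: min(5*4^10, 1060) = 1060
  i=11: min(5*4^11, 1060) = 1060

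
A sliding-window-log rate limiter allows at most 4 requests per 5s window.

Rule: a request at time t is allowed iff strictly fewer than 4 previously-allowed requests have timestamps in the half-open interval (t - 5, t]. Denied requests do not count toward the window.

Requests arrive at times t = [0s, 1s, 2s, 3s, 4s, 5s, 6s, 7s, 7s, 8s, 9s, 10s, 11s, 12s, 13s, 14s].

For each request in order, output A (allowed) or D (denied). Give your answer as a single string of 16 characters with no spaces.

Answer: AAAADAAADADAAAAD

Derivation:
Tracking allowed requests in the window:
  req#1 t=0s: ALLOW
  req#2 t=1s: ALLOW
  req#3 t=2s: ALLOW
  req#4 t=3s: ALLOW
  req#5 t=4s: DENY
  req#6 t=5s: ALLOW
  req#7 t=6s: ALLOW
  req#8 t=7s: ALLOW
  req#9 t=7s: DENY
  req#10 t=8s: ALLOW
  req#11 t=9s: DENY
  req#12 t=10s: ALLOW
  req#13 t=11s: ALLOW
  req#14 t=12s: ALLOW
  req#15 t=13s: ALLOW
  req#16 t=14s: DENY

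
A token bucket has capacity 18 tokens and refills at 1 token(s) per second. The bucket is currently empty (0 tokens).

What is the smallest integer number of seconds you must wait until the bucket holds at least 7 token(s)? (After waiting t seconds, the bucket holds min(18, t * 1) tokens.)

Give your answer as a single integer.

Answer: 7

Derivation:
Need t * 1 >= 7, so t >= 7/1.
Smallest integer t = ceil(7/1) = 7.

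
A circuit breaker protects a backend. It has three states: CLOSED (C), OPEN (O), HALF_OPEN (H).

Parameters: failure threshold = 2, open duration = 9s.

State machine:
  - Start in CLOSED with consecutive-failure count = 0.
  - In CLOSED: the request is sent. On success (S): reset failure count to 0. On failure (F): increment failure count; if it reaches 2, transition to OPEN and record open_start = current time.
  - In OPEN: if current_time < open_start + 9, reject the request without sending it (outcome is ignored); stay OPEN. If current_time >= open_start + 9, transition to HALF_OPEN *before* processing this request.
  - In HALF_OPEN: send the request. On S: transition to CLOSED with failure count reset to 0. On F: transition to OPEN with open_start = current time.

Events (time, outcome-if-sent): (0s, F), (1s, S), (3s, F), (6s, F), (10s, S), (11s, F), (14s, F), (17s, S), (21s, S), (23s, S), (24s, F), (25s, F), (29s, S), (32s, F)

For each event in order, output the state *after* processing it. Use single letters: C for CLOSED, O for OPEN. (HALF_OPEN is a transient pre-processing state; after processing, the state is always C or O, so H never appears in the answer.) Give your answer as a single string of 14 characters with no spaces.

State after each event:
  event#1 t=0s outcome=F: state=CLOSED
  event#2 t=1s outcome=S: state=CLOSED
  event#3 t=3s outcome=F: state=CLOSED
  event#4 t=6s outcome=F: state=OPEN
  event#5 t=10s outcome=S: state=OPEN
  event#6 t=11s outcome=F: state=OPEN
  event#7 t=14s outcome=F: state=OPEN
  event#8 t=17s outcome=S: state=CLOSED
  event#9 t=21s outcome=S: state=CLOSED
  event#10 t=23s outcome=S: state=CLOSED
  event#11 t=24s outcome=F: state=CLOSED
  event#12 t=25s outcome=F: state=OPEN
  event#13 t=29s outcome=S: state=OPEN
  event#14 t=32s outcome=F: state=OPEN

Answer: CCCOOOOCCCCOOO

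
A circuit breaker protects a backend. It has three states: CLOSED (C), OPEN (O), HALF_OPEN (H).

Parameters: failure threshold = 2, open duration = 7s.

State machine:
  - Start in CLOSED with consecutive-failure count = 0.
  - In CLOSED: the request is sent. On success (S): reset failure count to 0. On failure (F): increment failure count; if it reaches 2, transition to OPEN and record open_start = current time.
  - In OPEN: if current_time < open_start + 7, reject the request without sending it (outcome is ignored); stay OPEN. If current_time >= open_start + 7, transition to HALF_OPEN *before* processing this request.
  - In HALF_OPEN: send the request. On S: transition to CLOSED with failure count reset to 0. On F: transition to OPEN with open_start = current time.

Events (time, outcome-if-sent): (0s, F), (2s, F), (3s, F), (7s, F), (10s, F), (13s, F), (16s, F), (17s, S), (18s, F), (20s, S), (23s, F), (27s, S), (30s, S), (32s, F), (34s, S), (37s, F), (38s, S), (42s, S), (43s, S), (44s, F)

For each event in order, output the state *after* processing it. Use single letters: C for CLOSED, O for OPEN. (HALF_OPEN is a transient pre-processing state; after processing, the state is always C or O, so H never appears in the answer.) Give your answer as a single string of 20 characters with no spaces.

State after each event:
  event#1 t=0s outcome=F: state=CLOSED
  event#2 t=2s outcome=F: state=OPEN
  event#3 t=3s outcome=F: state=OPEN
  event#4 t=7s outcome=F: state=OPEN
  event#5 t=10s outcome=F: state=OPEN
  event#6 t=13s outcome=F: state=OPEN
  event#7 t=16s outcome=F: state=OPEN
  event#8 t=17s outcome=S: state=CLOSED
  event#9 t=18s outcome=F: state=CLOSED
  event#10 t=20s outcome=S: state=CLOSED
  event#11 t=23s outcome=F: state=CLOSED
  event#12 t=27s outcome=S: state=CLOSED
  event#13 t=30s outcome=S: state=CLOSED
  event#14 t=32s outcome=F: state=CLOSED
  event#15 t=34s outcome=S: state=CLOSED
  event#16 t=37s outcome=F: state=CLOSED
  event#17 t=38s outcome=S: state=CLOSED
  event#18 t=42s outcome=S: state=CLOSED
  event#19 t=43s outcome=S: state=CLOSED
  event#20 t=44s outcome=F: state=CLOSED

Answer: COOOOOOCCCCCCCCCCCCC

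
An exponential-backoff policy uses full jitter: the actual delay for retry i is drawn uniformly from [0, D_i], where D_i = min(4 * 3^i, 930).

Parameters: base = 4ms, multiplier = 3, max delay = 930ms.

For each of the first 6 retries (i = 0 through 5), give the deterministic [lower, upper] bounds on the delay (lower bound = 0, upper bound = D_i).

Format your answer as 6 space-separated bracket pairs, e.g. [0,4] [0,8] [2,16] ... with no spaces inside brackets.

Computing bounds per retry:
  i=0: D_i=min(4*3^0,930)=4, bounds=[0,4]
  i=1: D_i=min(4*3^1,930)=12, bounds=[0,12]
  i=2: D_i=min(4*3^2,930)=36, bounds=[0,36]
  i=3: D_i=min(4*3^3,930)=108, bounds=[0,108]
  i=4: D_i=min(4*3^4,930)=324, bounds=[0,324]
  i=5: D_i=min(4*3^5,930)=930, bounds=[0,930]

Answer: [0,4] [0,12] [0,36] [0,108] [0,324] [0,930]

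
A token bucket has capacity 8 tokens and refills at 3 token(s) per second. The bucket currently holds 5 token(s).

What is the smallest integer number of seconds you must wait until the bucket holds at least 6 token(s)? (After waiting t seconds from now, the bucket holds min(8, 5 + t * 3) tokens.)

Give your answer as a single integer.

Answer: 1

Derivation:
Need 5 + t * 3 >= 6, so t >= 1/3.
Smallest integer t = ceil(1/3) = 1.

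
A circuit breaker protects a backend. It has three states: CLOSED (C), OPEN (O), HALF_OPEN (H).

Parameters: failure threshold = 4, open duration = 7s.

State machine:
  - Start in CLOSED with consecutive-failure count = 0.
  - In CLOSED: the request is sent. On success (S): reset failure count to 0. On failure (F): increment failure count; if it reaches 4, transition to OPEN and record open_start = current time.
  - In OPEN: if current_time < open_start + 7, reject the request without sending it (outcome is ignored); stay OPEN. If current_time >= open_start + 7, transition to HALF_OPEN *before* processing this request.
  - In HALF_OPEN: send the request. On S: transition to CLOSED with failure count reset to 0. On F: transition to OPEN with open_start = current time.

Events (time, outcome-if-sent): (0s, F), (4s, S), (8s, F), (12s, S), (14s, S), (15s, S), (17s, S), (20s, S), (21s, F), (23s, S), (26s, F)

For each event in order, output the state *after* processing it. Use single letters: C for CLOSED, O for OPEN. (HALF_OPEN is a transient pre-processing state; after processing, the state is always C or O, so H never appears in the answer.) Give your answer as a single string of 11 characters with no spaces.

Answer: CCCCCCCCCCC

Derivation:
State after each event:
  event#1 t=0s outcome=F: state=CLOSED
  event#2 t=4s outcome=S: state=CLOSED
  event#3 t=8s outcome=F: state=CLOSED
  event#4 t=12s outcome=S: state=CLOSED
  event#5 t=14s outcome=S: state=CLOSED
  event#6 t=15s outcome=S: state=CLOSED
  event#7 t=17s outcome=S: state=CLOSED
  event#8 t=20s outcome=S: state=CLOSED
  event#9 t=21s outcome=F: state=CLOSED
  event#10 t=23s outcome=S: state=CLOSED
  event#11 t=26s outcome=F: state=CLOSED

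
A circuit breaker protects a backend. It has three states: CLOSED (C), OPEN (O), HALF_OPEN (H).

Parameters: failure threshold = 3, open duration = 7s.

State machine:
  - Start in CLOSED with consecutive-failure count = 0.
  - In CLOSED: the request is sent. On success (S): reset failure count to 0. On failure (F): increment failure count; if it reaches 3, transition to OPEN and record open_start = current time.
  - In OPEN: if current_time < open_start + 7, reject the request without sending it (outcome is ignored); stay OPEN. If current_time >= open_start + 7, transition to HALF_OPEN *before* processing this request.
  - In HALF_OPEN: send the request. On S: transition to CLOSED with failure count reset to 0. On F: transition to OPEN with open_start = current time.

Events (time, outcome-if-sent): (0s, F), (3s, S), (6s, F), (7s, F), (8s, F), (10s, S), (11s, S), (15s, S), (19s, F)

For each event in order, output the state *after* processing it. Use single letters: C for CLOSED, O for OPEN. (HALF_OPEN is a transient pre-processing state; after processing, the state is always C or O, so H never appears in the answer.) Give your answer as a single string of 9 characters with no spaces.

Answer: CCCCOOOCC

Derivation:
State after each event:
  event#1 t=0s outcome=F: state=CLOSED
  event#2 t=3s outcome=S: state=CLOSED
  event#3 t=6s outcome=F: state=CLOSED
  event#4 t=7s outcome=F: state=CLOSED
  event#5 t=8s outcome=F: state=OPEN
  event#6 t=10s outcome=S: state=OPEN
  event#7 t=11s outcome=S: state=OPEN
  event#8 t=15s outcome=S: state=CLOSED
  event#9 t=19s outcome=F: state=CLOSED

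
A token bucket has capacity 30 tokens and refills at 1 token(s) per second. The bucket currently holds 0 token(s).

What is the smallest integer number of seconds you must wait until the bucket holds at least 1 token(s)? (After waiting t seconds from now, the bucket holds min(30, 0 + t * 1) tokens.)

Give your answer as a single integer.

Need 0 + t * 1 >= 1, so t >= 1/1.
Smallest integer t = ceil(1/1) = 1.

Answer: 1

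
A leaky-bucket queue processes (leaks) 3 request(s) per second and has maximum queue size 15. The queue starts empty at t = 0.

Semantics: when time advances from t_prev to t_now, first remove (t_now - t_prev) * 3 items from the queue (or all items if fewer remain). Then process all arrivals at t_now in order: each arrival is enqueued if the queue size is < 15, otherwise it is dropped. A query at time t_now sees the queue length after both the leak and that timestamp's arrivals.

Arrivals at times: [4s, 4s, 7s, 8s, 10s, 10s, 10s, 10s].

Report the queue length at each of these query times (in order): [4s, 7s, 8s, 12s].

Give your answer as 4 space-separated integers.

Answer: 2 1 1 0

Derivation:
Queue lengths at query times:
  query t=4s: backlog = 2
  query t=7s: backlog = 1
  query t=8s: backlog = 1
  query t=12s: backlog = 0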